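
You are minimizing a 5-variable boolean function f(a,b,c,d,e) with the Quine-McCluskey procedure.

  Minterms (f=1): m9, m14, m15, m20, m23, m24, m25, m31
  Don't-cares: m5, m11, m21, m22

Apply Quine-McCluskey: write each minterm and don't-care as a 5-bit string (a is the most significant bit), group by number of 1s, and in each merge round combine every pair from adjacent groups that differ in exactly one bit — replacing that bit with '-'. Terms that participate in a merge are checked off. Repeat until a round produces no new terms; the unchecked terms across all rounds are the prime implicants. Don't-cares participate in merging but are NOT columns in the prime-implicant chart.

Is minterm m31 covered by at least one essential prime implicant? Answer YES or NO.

[col 0] 00101*, 01001*, 01011*, 01110*, 01111*, 10100*, 10101*, 10110*, 10111*, 11000*, 11001*, 11111*
[col 1] -0101, -1001, -1111, 01-11, 010-1, 0111-, 1-111, 101-0*, 101-1*, 1010-*, 1011-*, 1100-
[col 2] 101--
Prime implicants: -0101, -1001, -1111, 01-11, 010-1, 0111-, 1-111, 101--, 1100-
PI chart (minterm → PIs covering it):
  9 | -1001,010-1
  14 | 0111-  (sole → essential)
  15 | -1111,01-11,0111-
  20 | 101--  (sole → essential)
  23 | 1-111,101--
  24 | 1100-  (sole → essential)
  25 | -1001,1100-
  31 | -1111,1-111
Essential prime implicants: 0111-, 101--, 1100-

NO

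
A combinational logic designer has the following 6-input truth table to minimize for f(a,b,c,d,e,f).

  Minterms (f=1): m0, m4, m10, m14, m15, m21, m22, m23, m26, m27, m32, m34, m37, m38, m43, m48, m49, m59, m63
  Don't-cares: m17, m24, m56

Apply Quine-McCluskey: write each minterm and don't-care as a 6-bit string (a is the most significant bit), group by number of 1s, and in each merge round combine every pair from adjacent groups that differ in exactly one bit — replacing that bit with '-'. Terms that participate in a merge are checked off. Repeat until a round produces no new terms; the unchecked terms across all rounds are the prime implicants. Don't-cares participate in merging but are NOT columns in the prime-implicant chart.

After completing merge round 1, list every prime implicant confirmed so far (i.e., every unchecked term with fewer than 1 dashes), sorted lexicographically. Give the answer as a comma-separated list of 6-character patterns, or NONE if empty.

100101

size-2^0 implicants → 000000(✓)  000100(✓)  001010(✓)  001110(✓)  001111(✓)  010001(✓)  010101(✓)  010110(✓)  010111(✓)  011000(✓)  011010(✓)  011011(✓)  100000(✓)  100010(✓)  100101  100110(✓)  101011(✓)  110000(✓)  110001(✓)  111000(✓)  111011(✓)  111111(✓)
size-2^1 implicants → -00000  -10001  -11000  -11011  0-1010  000-00  001-10  00111-  010-01  0101-1  01011-  0110-0  01101-  1-0000  1-1011  100-10  1000-0  11-000  11000-  111-11
Unchecked terms (primes): -00000, -10001, -11000, -11011, 0-1010, 000-00, 001-10, 00111-, 010-01, 0101-1, 01011-, 0110-0, 01101-, 1-0000, 1-1011, 100-10, 1000-0, 100101, 11-000, 11000-, 111-11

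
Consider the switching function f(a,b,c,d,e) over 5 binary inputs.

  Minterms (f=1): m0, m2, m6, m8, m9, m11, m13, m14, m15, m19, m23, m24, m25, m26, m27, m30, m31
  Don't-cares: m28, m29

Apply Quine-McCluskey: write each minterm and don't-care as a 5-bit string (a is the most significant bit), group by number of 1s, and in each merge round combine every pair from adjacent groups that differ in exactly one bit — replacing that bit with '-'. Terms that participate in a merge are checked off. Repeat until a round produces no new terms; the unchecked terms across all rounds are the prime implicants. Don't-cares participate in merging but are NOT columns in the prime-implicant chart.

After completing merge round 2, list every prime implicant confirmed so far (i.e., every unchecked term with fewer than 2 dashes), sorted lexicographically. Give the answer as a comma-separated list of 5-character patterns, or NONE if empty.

Round 0: 00000✓ 00010✓ 00110✓ 01000✓ 01001✓ 01011✓ 01101✓ 01110✓ 01111✓ 10011✓ 10111✓ 11000✓ 11001✓ 11010✓ 11011✓ 11100✓ 11101✓ 11110✓ 11111✓
Round 1: -1000✓ -1001✓ -1011✓ -1101✓ -1110✓ -1111✓ 0-000 0-110 00-10 000-0 01-01✓ 01-11✓ 010-1✓ 0100-✓ 011-1✓ 0111-✓ 1-011✓ 1-111✓ 10-11✓ 11-00✓ 11-01✓ 11-10✓ 11-11✓ 110-0✓ 110-1✓ 1100-✓ 1101-✓ 111-0✓ 111-1✓ 1110-✓ 1111-✓
Round 2: -1-01✓ -1-11✓ -10-1✓ -100- -11-1✓ -111- 01--1✓ 1--11 11--0✓ 11--1✓ 11-0-✓ 11-1-✓ 110--✓ 111--✓
Round 3: -1--1 11---
PIs = {-1--1, -100-, -111-, 0-000, 0-110, 00-10, 000-0, 1--11, 11---}

0-000, 0-110, 00-10, 000-0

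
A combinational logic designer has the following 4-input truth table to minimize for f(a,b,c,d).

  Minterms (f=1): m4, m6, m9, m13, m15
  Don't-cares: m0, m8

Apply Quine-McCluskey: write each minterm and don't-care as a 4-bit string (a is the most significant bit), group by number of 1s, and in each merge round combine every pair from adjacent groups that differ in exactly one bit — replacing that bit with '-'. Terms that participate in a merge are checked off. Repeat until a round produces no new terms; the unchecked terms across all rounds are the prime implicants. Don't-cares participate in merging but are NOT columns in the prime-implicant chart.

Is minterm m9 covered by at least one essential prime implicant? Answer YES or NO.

[col 0] 0000*, 0100*, 0110*, 1000*, 1001*, 1101*, 1111*
[col 1] -000, 0-00, 01-0, 1-01, 100-, 11-1
Prime implicants: -000, 0-00, 01-0, 1-01, 100-, 11-1
PI chart (minterm → PIs covering it):
  4 | 0-00,01-0
  6 | 01-0  (sole → essential)
  9 | 1-01,100-
  13 | 1-01,11-1
  15 | 11-1  (sole → essential)
Essential prime implicants: 01-0, 11-1

NO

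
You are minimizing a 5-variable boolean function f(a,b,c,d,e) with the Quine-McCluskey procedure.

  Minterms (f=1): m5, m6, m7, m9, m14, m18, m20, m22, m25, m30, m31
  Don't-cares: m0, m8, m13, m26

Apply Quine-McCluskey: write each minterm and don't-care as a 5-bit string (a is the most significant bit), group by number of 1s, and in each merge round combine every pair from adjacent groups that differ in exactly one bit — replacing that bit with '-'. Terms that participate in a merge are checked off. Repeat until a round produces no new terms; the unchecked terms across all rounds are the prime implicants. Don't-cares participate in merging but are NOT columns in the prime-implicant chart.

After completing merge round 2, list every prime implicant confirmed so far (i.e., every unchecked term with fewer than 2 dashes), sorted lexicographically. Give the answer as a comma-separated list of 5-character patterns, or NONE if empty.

Round 0: 00000✓ 00101✓ 00110✓ 00111✓ 01000✓ 01001✓ 01101✓ 01110✓ 10010✓ 10100✓ 10110✓ 11001✓ 11010✓ 11110✓ 11111✓
Round 1: -0110✓ -1001 -1110✓ 0-000 0-101 0-110✓ 001-1 0011- 01-01 0100- 1-010✓ 1-110✓ 10-10✓ 101-0 11-10✓ 1111-
Round 2: --110 1--10
PIs = {--110, -1001, 0-000, 0-101, 001-1, 0011-, 01-01, 0100-, 1--10, 101-0, 1111-}

-1001, 0-000, 0-101, 001-1, 0011-, 01-01, 0100-, 101-0, 1111-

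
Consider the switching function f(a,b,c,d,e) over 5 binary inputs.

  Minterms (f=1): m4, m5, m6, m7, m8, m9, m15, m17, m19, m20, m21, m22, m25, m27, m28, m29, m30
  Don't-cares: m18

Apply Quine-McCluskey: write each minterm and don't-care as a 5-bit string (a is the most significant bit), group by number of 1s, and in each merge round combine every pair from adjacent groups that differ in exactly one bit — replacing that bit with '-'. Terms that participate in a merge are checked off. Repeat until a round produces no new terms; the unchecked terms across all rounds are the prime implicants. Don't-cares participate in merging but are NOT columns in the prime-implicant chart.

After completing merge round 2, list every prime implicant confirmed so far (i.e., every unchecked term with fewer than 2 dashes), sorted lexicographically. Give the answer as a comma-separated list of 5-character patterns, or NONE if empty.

[col 0] 00100*, 00101*, 00110*, 00111*, 01000*, 01001*, 01111*, 10001*, 10010*, 10011*, 10100*, 10101*, 10110*, 11001*, 11011*, 11100*, 11101*, 11110*
[col 1] -0100*, -0101*, -0110*, -1001, 0-111, 001-0*, 001-1*, 0010-*, 0011-*, 0100-, 1-001*, 1-011*, 1-100*, 1-101*, 1-110*, 10-01*, 10-10, 100-1*, 1001-, 101-0*, 1010-*, 11-01*, 110-1*, 111-0*, 1110-*
[col 2] -01-0, -010-, 001--, 1--01, 1-0-1, 1-1-0, 1-10-
Prime implicants: -01-0, -010-, -1001, 0-111, 001--, 0100-, 1--01, 1-0-1, 1-1-0, 1-10-, 10-10, 1001-

-1001, 0-111, 0100-, 10-10, 1001-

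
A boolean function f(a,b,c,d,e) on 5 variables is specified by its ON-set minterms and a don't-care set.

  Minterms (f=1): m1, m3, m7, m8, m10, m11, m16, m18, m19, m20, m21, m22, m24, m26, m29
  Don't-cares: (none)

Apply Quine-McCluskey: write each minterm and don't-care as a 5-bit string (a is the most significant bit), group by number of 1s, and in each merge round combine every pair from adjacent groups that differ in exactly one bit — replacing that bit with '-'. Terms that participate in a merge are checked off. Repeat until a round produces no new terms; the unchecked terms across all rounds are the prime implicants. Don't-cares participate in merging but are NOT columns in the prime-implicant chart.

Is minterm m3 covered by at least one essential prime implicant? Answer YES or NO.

Round 0: 00001✓ 00011✓ 00111✓ 01000✓ 01010✓ 01011✓ 10000✓ 10010✓ 10011✓ 10100✓ 10101✓ 10110✓ 11000✓ 11010✓ 11101✓
Round 1: -0011 -1000✓ -1010✓ 0-011 00-11 000-1 010-0✓ 0101- 1-000✓ 1-010✓ 1-101 10-00✓ 10-10✓ 100-0✓ 1001- 101-0✓ 1010- 110-0✓
Round 2: -10-0 1-0-0 10--0
PIs = {-0011, -10-0, 0-011, 00-11, 000-1, 0101-, 1-0-0, 1-101, 10--0, 1001-, 1010-}
Coverage chart:
  m1: 000-1 ←essential
  m3: -0011,0-011,00-11,000-1
  m7: 00-11 ←essential
  m8: -10-0 ←essential
  m10: -10-0,0101-
  m11: 0-011,0101-
  m16: 1-0-0,10--0
  m18: 1-0-0,10--0,1001-
  m19: -0011,1001-
  m20: 10--0,1010-
  m21: 1-101,1010-
  m22: 10--0 ←essential
  m24: -10-0,1-0-0
  m26: -10-0,1-0-0
  m29: 1-101 ←essential
Essential: -10-0, 00-11, 000-1, 1-101, 10--0

YES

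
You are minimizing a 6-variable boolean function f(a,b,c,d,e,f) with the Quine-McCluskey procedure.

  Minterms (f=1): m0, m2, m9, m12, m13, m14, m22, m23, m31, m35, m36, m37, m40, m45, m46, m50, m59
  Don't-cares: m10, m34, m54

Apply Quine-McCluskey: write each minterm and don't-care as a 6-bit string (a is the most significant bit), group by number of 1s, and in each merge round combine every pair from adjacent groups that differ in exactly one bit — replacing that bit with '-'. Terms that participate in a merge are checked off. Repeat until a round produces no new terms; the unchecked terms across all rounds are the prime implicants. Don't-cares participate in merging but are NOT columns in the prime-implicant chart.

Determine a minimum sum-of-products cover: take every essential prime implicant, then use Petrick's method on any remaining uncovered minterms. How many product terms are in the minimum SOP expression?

12

[col 0] 000000*, 000010*, 001001*, 001010*, 001100*, 001101*, 001110*, 010110*, 010111*, 011111*, 100010*, 100011*, 100100*, 100101*, 101000, 101101*, 101110*, 110010*, 110110*, 111011
[col 1] -00010, -01101, -01110, -10110, 00-010, 0000-0, 001-01, 001-10, 0011-0, 00110-, 01-111, 01011-, 1-0010, 10-101, 10001-, 10010-, 110-10
Prime implicants: -00010, -01101, -01110, -10110, 00-010, 0000-0, 001-01, 001-10, 0011-0, 00110-, 01-111, 01011-, 1-0010, 10-101, 10001-, 10010-, 101000, 110-10, 111011
PI chart (minterm → PIs covering it):
  0 | 0000-0  (sole → essential)
  2 | -00010,00-010,0000-0
  9 | 001-01  (sole → essential)
  12 | 0011-0,00110-
  13 | -01101,001-01,00110-
  14 | -01110,001-10,0011-0
  22 | -10110,01011-
  23 | 01-111,01011-
  31 | 01-111  (sole → essential)
  35 | 10001-  (sole → essential)
  36 | 10010-  (sole → essential)
  37 | 10-101,10010-
  40 | 101000  (sole → essential)
  45 | -01101,10-101
  46 | -01110  (sole → essential)
  50 | 1-0010,110-10
  59 | 111011  (sole → essential)
Essential prime implicants: -01110, 0000-0, 001-01, 01-111, 10001-, 10010-, 101000, 111011
Petrick residual → -01101, -10110, 0011-0, 1-0010
Minimum SOP uses 12 PIs: b'cde'f + b'cdef' + bc'def' + a'b'c'd'f' + a'b'ce'f + a'b'cdf' + a'bdef + ac'd'ef' + ab'c'd'e + ab'c'de' + ab'cd'e'f' + abcd'ef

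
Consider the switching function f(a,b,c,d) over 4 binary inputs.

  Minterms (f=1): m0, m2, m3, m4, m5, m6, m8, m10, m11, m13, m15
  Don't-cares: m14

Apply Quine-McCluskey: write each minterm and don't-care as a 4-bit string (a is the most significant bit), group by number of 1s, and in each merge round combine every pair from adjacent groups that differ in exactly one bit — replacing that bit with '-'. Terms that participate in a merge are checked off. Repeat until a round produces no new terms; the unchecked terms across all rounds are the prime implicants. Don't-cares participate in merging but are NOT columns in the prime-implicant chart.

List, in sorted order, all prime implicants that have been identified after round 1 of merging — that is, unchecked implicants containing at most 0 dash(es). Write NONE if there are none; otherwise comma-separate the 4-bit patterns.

Round 0: 0000✓ 0010✓ 0011✓ 0100✓ 0101✓ 0110✓ 1000✓ 1010✓ 1011✓ 1101✓ 1110✓ 1111✓
Round 1: -000✓ -010✓ -011✓ -101 -110✓ 0-00✓ 0-10✓ 00-0✓ 001-✓ 01-0✓ 010- 1-10✓ 1-11✓ 10-0✓ 101-✓ 11-1 111-✓
Round 2: --10 -0-0 -01- 0--0 1-1-
PIs = {--10, -0-0, -01-, -101, 0--0, 010-, 1-1-, 11-1}

NONE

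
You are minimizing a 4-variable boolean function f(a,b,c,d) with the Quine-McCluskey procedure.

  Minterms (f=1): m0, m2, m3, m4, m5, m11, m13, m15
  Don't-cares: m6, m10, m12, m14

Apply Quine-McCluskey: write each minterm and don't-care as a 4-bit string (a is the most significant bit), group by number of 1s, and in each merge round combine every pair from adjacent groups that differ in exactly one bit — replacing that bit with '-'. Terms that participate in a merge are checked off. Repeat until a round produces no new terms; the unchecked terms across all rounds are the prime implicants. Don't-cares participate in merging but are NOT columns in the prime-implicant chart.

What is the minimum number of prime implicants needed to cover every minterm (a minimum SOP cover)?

Round 0: 0000✓ 0010✓ 0011✓ 0100✓ 0101✓ 0110✓ 1010✓ 1011✓ 1100✓ 1101✓ 1110✓ 1111✓
Round 1: -010✓ -011✓ -100✓ -101✓ -110✓ 0-00✓ 0-10✓ 00-0✓ 001-✓ 01-0✓ 010-✓ 1-10✓ 1-11✓ 101-✓ 11-0✓ 11-1✓ 110-✓ 111-✓
Round 2: --10 -01- -1-0 -10- 0--0 1-1- 11--
PIs = {--10, -01-, -1-0, -10-, 0--0, 1-1-, 11--}
Coverage chart:
  m0: 0--0 ←essential
  m2: --10,-01-,0--0
  m3: -01- ←essential
  m4: -1-0,-10-,0--0
  m5: -10- ←essential
  m11: -01-,1-1-
  m13: -10-,11--
  m15: 1-1-,11--
Essential: -01-, -10-, 0--0
Petrick residual → 1-1-
Min cover (4 terms): b'c + bc' + a'd' + ac

4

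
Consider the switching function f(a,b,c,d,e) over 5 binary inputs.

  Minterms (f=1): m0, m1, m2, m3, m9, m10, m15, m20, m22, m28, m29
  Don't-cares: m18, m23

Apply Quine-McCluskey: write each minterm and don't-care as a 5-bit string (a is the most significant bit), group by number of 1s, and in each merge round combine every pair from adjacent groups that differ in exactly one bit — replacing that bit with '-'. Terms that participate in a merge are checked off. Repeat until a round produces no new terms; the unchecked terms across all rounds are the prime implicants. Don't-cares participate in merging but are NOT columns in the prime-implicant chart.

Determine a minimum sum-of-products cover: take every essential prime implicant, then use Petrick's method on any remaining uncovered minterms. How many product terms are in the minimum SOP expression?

6

[col 0] 00000*, 00001*, 00010*, 00011*, 01001*, 01010*, 01111, 10010*, 10100*, 10110*, 10111*, 11100*, 11101*
[col 1] -0010, 0-001, 0-010, 000-0*, 000-1*, 0000-*, 0001-*, 1-100, 10-10, 101-0, 1011-, 1110-
[col 2] 000--
Prime implicants: -0010, 0-001, 0-010, 000--, 01111, 1-100, 10-10, 101-0, 1011-, 1110-
PI chart (minterm → PIs covering it):
  0 | 000--  (sole → essential)
  1 | 0-001,000--
  2 | -0010,0-010,000--
  3 | 000--  (sole → essential)
  9 | 0-001  (sole → essential)
  10 | 0-010  (sole → essential)
  15 | 01111  (sole → essential)
  20 | 1-100,101-0
  22 | 10-10,101-0,1011-
  28 | 1-100,1110-
  29 | 1110-  (sole → essential)
Essential prime implicants: 0-001, 0-010, 000--, 01111, 1110-
Petrick residual → 101-0
Minimum SOP uses 6 PIs: a'c'd'e + a'c'de' + a'b'c' + a'bcde + ab'ce' + abcd'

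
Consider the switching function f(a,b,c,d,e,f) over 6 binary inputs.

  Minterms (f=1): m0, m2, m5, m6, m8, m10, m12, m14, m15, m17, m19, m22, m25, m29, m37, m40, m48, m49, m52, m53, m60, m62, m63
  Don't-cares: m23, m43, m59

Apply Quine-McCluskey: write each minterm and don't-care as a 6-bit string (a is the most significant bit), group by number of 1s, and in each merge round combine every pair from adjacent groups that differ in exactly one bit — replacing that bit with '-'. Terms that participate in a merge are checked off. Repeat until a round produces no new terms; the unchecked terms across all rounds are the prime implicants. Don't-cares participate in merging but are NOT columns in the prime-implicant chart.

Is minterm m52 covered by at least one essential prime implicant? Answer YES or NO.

[col 0] 000000*, 000010*, 000101*, 000110*, 001000*, 001010*, 001100*, 001110*, 001111*, 010001*, 010011*, 010110*, 010111*, 011001*, 011101*, 100101*, 101000*, 101011*, 110000*, 110001*, 110100*, 110101*, 111011*, 111100*, 111110*, 111111*
[col 1] -00101, -01000, -10001, 0-0110, 00-000*, 00-010*, 00-110*, 000-10*, 0000-0*, 001-00*, 001-10*, 0010-0*, 0011-0*, 00111-, 01-001, 010-11, 0100-1, 01011-, 011-01, 1-0101, 1-1011, 11-100, 110-00*, 110-01*, 11000-*, 11010-*, 111-11, 1111-0, 11111-
[col 2] 00--10, 00-0-0, 001--0, 110-0-
Prime implicants: -00101, -01000, -10001, 0-0110, 00--10, 00-0-0, 001--0, 00111-, 01-001, 010-11, 0100-1, 01011-, 011-01, 1-0101, 1-1011, 11-100, 110-0-, 111-11, 1111-0, 11111-
PI chart (minterm → PIs covering it):
  0 | 00-0-0  (sole → essential)
  2 | 00--10,00-0-0
  5 | -00101  (sole → essential)
  6 | 0-0110,00--10
  8 | -01000,00-0-0,001--0
  10 | 00--10,00-0-0,001--0
  12 | 001--0  (sole → essential)
  14 | 00--10,001--0,00111-
  15 | 00111-  (sole → essential)
  17 | -10001,01-001,0100-1
  19 | 010-11,0100-1
  22 | 0-0110,01011-
  25 | 01-001,011-01
  29 | 011-01  (sole → essential)
  37 | -00101,1-0101
  40 | -01000  (sole → essential)
  48 | 110-0-  (sole → essential)
  49 | -10001,110-0-
  52 | 11-100,110-0-
  53 | 1-0101,110-0-
  60 | 11-100,1111-0
  62 | 1111-0,11111-
  63 | 111-11,11111-
Essential prime implicants: -00101, -01000, 00-0-0, 001--0, 00111-, 011-01, 110-0-

YES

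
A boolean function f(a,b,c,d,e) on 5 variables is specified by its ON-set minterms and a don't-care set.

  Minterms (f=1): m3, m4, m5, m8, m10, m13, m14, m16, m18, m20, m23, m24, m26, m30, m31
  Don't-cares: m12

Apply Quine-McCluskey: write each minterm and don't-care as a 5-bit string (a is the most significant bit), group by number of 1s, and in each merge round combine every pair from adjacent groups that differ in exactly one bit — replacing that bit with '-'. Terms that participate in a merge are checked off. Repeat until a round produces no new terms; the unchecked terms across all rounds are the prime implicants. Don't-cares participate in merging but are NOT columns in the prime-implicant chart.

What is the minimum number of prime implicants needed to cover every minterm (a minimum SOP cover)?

7

[col 0] 00011, 00100*, 00101*, 01000*, 01010*, 01100*, 01101*, 01110*, 10000*, 10010*, 10100*, 10111*, 11000*, 11010*, 11110*, 11111*
[col 1] -0100, -1000*, -1010*, -1110*, 0-100*, 0-101*, 0010-*, 01-00*, 01-10*, 010-0*, 011-0*, 0110-*, 1-000*, 1-010*, 1-111, 10-00, 100-0*, 11-10*, 110-0*, 1111-
[col 2] -1-10, -10-0, 0-10-, 01--0, 1-0-0
Prime implicants: -0100, -1-10, -10-0, 0-10-, 00011, 01--0, 1-0-0, 1-111, 10-00, 1111-
PI chart (minterm → PIs covering it):
  3 | 00011  (sole → essential)
  4 | -0100,0-10-
  5 | 0-10-  (sole → essential)
  8 | -10-0,01--0
  10 | -1-10,-10-0,01--0
  13 | 0-10-  (sole → essential)
  14 | -1-10,01--0
  16 | 1-0-0,10-00
  18 | 1-0-0  (sole → essential)
  20 | -0100,10-00
  23 | 1-111  (sole → essential)
  24 | -10-0,1-0-0
  26 | -1-10,-10-0,1-0-0
  30 | -1-10,1111-
  31 | 1-111,1111-
Essential prime implicants: 0-10-, 00011, 1-0-0, 1-111
Petrick residual → -0100, -1-10, -10-0
Minimum SOP uses 7 PIs: b'cd'e' + bde' + bc'e' + a'cd' + a'b'c'de + ac'e' + acde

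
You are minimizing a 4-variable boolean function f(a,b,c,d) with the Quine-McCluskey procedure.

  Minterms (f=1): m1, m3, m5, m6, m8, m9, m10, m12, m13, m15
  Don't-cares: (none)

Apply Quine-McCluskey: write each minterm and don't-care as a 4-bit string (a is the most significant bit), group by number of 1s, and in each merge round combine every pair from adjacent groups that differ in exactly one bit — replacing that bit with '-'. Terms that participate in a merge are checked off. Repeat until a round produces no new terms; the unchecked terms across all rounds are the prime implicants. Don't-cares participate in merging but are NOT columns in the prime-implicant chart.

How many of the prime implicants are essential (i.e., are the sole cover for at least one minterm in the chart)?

6

[col 0] 0001*, 0011*, 0101*, 0110, 1000*, 1001*, 1010*, 1100*, 1101*, 1111*
[col 1] -001*, -101*, 0-01*, 00-1, 1-00*, 1-01*, 10-0, 100-*, 11-1, 110-*
[col 2] --01, 1-0-
Prime implicants: --01, 00-1, 0110, 1-0-, 10-0, 11-1
PI chart (minterm → PIs covering it):
  1 | --01,00-1
  3 | 00-1  (sole → essential)
  5 | --01  (sole → essential)
  6 | 0110  (sole → essential)
  8 | 1-0-,10-0
  9 | --01,1-0-
  10 | 10-0  (sole → essential)
  12 | 1-0-  (sole → essential)
  13 | --01,1-0-,11-1
  15 | 11-1  (sole → essential)
Essential prime implicants: --01, 00-1, 0110, 1-0-, 10-0, 11-1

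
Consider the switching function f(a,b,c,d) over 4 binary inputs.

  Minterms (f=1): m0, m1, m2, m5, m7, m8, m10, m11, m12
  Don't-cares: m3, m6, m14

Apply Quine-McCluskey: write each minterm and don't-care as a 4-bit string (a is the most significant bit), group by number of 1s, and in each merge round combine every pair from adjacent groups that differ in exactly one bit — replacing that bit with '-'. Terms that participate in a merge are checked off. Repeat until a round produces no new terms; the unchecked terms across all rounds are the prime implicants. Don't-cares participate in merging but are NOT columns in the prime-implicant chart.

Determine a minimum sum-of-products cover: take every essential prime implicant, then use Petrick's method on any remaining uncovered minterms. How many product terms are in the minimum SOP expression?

4

Round 0: 0000✓ 0001✓ 0010✓ 0011✓ 0101✓ 0110✓ 0111✓ 1000✓ 1010✓ 1011✓ 1100✓ 1110✓
Round 1: -000✓ -010✓ -011✓ -110✓ 0-01✓ 0-10✓ 0-11✓ 00-0✓ 00-1✓ 000-✓ 001-✓ 01-1✓ 011-✓ 1-00✓ 1-10✓ 10-0✓ 101-✓ 11-0✓
Round 2: --10 -0-0 -01- 0--1 0-1- 00-- 1--0
PIs = {--10, -0-0, -01-, 0--1, 0-1-, 00--, 1--0}
Coverage chart:
  m0: -0-0,00--
  m1: 0--1,00--
  m2: --10,-0-0,-01-,0-1-,00--
  m5: 0--1 ←essential
  m7: 0--1,0-1-
  m8: -0-0,1--0
  m10: --10,-0-0,-01-,1--0
  m11: -01- ←essential
  m12: 1--0 ←essential
Essential: -01-, 0--1, 1--0
Petrick residual → -0-0
Min cover (4 terms): b'd' + b'c + a'd + ad'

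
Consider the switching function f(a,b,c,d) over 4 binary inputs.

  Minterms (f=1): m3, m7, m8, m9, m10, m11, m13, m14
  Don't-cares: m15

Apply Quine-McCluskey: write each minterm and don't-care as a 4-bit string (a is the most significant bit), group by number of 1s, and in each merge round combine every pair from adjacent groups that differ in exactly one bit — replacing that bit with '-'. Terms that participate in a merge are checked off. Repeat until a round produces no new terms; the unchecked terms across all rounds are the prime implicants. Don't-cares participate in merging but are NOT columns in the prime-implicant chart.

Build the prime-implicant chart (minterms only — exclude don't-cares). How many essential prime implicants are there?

Round 0: 0011✓ 0111✓ 1000✓ 1001✓ 1010✓ 1011✓ 1101✓ 1110✓ 1111✓
Round 1: -011✓ -111✓ 0-11✓ 1-01✓ 1-10✓ 1-11✓ 10-0✓ 10-1✓ 100-✓ 101-✓ 11-1✓ 111-✓
Round 2: --11 1--1 1-1- 10--
PIs = {--11, 1--1, 1-1-, 10--}
Coverage chart:
  m3: --11 ←essential
  m7: --11 ←essential
  m8: 10-- ←essential
  m9: 1--1,10--
  m10: 1-1-,10--
  m11: --11,1--1,1-1-,10--
  m13: 1--1 ←essential
  m14: 1-1- ←essential
Essential: --11, 1--1, 1-1-, 10--

4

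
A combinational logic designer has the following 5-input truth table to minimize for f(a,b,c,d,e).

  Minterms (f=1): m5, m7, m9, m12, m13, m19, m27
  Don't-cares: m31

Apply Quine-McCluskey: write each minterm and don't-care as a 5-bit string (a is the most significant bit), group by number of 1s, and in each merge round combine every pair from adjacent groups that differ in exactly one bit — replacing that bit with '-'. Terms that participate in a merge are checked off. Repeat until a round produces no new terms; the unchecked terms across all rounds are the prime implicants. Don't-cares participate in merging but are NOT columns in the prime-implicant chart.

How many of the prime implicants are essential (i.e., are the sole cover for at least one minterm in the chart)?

[col 0] 00101*, 00111*, 01001*, 01100*, 01101*, 10011*, 11011*, 11111*
[col 1] 0-101, 001-1, 01-01, 0110-, 1-011, 11-11
Prime implicants: 0-101, 001-1, 01-01, 0110-, 1-011, 11-11
PI chart (minterm → PIs covering it):
  5 | 0-101,001-1
  7 | 001-1  (sole → essential)
  9 | 01-01  (sole → essential)
  12 | 0110-  (sole → essential)
  13 | 0-101,01-01,0110-
  19 | 1-011  (sole → essential)
  27 | 1-011,11-11
Essential prime implicants: 001-1, 01-01, 0110-, 1-011

4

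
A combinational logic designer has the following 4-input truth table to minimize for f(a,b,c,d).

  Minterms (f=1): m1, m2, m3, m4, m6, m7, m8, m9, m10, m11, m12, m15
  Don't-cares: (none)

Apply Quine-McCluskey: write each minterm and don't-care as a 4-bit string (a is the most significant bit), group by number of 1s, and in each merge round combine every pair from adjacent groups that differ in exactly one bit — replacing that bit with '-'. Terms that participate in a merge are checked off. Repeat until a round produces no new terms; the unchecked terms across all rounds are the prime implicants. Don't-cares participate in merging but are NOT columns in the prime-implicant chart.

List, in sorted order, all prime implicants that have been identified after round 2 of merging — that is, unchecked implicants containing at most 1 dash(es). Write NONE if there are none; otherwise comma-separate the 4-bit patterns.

[col 0] 0001*, 0010*, 0011*, 0100*, 0110*, 0111*, 1000*, 1001*, 1010*, 1011*, 1100*, 1111*
[col 1] -001*, -010*, -011*, -100, -111*, 0-10*, 0-11*, 00-1*, 001-*, 01-0, 011-*, 1-00, 1-11*, 10-0*, 10-1*, 100-*, 101-*
[col 2] --11, -0-1, -01-, 0-1-, 10--
Prime implicants: --11, -0-1, -01-, -100, 0-1-, 01-0, 1-00, 10--

-100, 01-0, 1-00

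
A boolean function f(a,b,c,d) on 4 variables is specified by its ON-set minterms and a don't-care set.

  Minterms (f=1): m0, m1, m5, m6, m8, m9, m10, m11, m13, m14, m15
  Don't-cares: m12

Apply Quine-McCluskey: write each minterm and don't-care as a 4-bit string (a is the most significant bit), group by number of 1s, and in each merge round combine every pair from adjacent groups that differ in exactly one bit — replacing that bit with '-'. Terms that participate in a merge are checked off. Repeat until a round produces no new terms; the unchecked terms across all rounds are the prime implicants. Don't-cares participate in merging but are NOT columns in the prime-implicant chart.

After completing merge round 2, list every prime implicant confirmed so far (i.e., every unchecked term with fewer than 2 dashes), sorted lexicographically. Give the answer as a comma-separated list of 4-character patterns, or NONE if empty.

[col 0] 0000*, 0001*, 0101*, 0110*, 1000*, 1001*, 1010*, 1011*, 1100*, 1101*, 1110*, 1111*
[col 1] -000*, -001*, -101*, -110, 0-01*, 000-*, 1-00*, 1-01*, 1-10*, 1-11*, 10-0*, 10-1*, 100-*, 101-*, 11-0*, 11-1*, 110-*, 111-*
[col 2] --01, -00-, 1--0*, 1--1*, 1-0-*, 1-1-*, 10--*, 11--*
[col 3] 1---
Prime implicants: --01, -00-, -110, 1---

-110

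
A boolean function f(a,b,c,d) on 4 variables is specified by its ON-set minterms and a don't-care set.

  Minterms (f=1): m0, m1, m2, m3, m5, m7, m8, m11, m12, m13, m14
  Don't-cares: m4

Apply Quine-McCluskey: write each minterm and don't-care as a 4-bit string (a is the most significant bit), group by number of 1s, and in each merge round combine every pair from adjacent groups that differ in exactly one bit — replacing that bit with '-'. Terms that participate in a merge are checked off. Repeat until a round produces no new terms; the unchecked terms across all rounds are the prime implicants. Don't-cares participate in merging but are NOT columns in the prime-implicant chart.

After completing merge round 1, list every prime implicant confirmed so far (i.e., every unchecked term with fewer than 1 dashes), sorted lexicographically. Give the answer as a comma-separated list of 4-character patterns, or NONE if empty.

NONE

[col 0] 0000*, 0001*, 0010*, 0011*, 0100*, 0101*, 0111*, 1000*, 1011*, 1100*, 1101*, 1110*
[col 1] -000*, -011, -100*, -101*, 0-00*, 0-01*, 0-11*, 00-0*, 00-1*, 000-*, 001-*, 01-1*, 010-*, 1-00*, 11-0, 110-*
[col 2] --00, -10-, 0--1, 0-0-, 00--
Prime implicants: --00, -011, -10-, 0--1, 0-0-, 00--, 11-0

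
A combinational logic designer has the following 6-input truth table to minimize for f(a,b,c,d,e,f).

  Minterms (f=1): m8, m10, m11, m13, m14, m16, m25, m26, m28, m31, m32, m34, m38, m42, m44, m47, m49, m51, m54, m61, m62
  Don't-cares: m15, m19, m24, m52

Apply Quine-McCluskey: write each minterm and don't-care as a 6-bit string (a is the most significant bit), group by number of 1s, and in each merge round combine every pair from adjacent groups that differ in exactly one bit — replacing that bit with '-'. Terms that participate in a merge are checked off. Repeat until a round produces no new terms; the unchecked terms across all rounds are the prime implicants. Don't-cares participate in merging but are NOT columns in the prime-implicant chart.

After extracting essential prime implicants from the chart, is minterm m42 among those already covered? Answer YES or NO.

NO

[col 0] 001000*, 001010*, 001011*, 001101*, 001110*, 001111*, 010000*, 010011*, 011000*, 011001*, 011010*, 011100*, 011111*, 100000*, 100010*, 100110*, 101010*, 101100, 101111*, 110001*, 110011*, 110100*, 110110*, 111101, 111110*
[col 1] -01010, -01111, -10011, 0-1000*, 0-1010*, 0-1111, 001-10*, 001-11*, 0010-0*, 00101-*, 0011-1, 00111-*, 01-000, 011-00, 0110-0*, 01100-, 1-0110, 10-010, 100-10, 1000-0, 11-110, 1100-1, 1101-0
[col 2] 0-10-0, 001-1-
Prime implicants: -01010, -01111, -10011, 0-10-0, 0-1111, 001-1-, 0011-1, 01-000, 011-00, 01100-, 1-0110, 10-010, 100-10, 1000-0, 101100, 11-110, 1100-1, 1101-0, 111101
PI chart (minterm → PIs covering it):
  8 | 0-10-0  (sole → essential)
  10 | -01010,0-10-0,001-1-
  11 | 001-1-  (sole → essential)
  13 | 0011-1  (sole → essential)
  14 | 001-1-  (sole → essential)
  16 | 01-000  (sole → essential)
  25 | 01100-  (sole → essential)
  26 | 0-10-0  (sole → essential)
  28 | 011-00  (sole → essential)
  31 | 0-1111  (sole → essential)
  32 | 1000-0  (sole → essential)
  34 | 10-010,100-10,1000-0
  38 | 1-0110,100-10
  42 | -01010,10-010
  44 | 101100  (sole → essential)
  47 | -01111  (sole → essential)
  49 | 1100-1  (sole → essential)
  51 | -10011,1100-1
  54 | 1-0110,11-110,1101-0
  61 | 111101  (sole → essential)
  62 | 11-110  (sole → essential)
Essential prime implicants: -01111, 0-10-0, 0-1111, 001-1-, 0011-1, 01-000, 011-00, 01100-, 1000-0, 101100, 11-110, 1100-1, 111101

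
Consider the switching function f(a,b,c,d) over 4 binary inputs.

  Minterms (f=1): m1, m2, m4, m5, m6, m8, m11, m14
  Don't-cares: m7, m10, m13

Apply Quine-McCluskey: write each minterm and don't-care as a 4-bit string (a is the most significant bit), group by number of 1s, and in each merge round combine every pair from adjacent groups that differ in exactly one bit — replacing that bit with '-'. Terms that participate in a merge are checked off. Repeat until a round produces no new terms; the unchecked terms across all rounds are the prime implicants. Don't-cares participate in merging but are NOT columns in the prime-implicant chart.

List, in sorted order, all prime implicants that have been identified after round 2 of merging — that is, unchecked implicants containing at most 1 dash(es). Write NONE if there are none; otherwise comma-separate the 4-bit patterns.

-101, 0-01, 10-0, 101-

Round 0: 0001✓ 0010✓ 0100✓ 0101✓ 0110✓ 0111✓ 1000✓ 1010✓ 1011✓ 1101✓ 1110✓
Round 1: -010✓ -101 -110✓ 0-01 0-10✓ 01-0✓ 01-1✓ 010-✓ 011-✓ 1-10✓ 10-0 101-
Round 2: --10 01--
PIs = {--10, -101, 0-01, 01--, 10-0, 101-}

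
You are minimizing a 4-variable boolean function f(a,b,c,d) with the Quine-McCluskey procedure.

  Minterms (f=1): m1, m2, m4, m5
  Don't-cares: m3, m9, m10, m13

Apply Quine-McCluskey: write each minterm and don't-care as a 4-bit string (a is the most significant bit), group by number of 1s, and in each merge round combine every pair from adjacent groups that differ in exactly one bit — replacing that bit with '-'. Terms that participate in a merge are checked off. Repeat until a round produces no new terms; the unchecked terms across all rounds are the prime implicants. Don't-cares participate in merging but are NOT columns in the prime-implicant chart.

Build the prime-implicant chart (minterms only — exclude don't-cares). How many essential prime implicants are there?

1

size-2^0 implicants → 0001(✓)  0010(✓)  0011(✓)  0100(✓)  0101(✓)  1001(✓)  1010(✓)  1101(✓)
size-2^1 implicants → -001(✓)  -010  -101(✓)  0-01(✓)  00-1  001-  010-  1-01(✓)
size-2^2 implicants → --01
Unchecked terms (primes): --01, -010, 00-1, 001-, 010-
Minterm coverage:
  m1 ⊆ --01,00-1
  m2 ⊆ -010,001-
  m4 ⊆ 010- [E]
  m5 ⊆ --01,010-
E = {010-}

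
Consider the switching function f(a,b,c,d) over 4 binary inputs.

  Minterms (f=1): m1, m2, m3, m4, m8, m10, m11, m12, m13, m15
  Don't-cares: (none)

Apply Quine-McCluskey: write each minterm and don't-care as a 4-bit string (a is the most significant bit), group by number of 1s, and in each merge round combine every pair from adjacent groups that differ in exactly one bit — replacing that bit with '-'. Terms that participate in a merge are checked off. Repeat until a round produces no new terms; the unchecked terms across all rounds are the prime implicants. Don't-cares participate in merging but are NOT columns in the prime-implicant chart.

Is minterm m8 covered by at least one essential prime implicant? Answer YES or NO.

NO

size-2^0 implicants → 0001(✓)  0010(✓)  0011(✓)  0100(✓)  1000(✓)  1010(✓)  1011(✓)  1100(✓)  1101(✓)  1111(✓)
size-2^1 implicants → -010(✓)  -011(✓)  -100  00-1  001-(✓)  1-00  1-11  10-0  101-(✓)  11-1  110-
size-2^2 implicants → -01-
Unchecked terms (primes): -01-, -100, 00-1, 1-00, 1-11, 10-0, 11-1, 110-
Minterm coverage:
  m1 ⊆ 00-1 [E]
  m2 ⊆ -01- [E]
  m3 ⊆ -01-,00-1
  m4 ⊆ -100 [E]
  m8 ⊆ 1-00,10-0
  m10 ⊆ -01-,10-0
  m11 ⊆ -01-,1-11
  m12 ⊆ -100,1-00,110-
  m13 ⊆ 11-1,110-
  m15 ⊆ 1-11,11-1
E = {-01-, -100, 00-1}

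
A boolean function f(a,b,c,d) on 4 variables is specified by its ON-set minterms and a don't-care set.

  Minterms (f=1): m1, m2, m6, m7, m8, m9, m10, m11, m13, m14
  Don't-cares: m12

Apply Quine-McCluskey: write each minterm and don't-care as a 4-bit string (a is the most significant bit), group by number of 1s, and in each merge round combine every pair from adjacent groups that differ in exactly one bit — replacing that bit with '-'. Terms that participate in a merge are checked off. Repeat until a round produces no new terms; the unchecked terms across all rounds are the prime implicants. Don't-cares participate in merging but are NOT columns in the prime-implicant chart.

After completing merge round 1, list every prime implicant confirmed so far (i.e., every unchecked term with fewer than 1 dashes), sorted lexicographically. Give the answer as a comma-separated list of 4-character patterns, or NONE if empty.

NONE

[col 0] 0001*, 0010*, 0110*, 0111*, 1000*, 1001*, 1010*, 1011*, 1100*, 1101*, 1110*
[col 1] -001, -010*, -110*, 0-10*, 011-, 1-00*, 1-01*, 1-10*, 10-0*, 10-1*, 100-*, 101-*, 11-0*, 110-*
[col 2] --10, 1--0, 1-0-, 10--
Prime implicants: --10, -001, 011-, 1--0, 1-0-, 10--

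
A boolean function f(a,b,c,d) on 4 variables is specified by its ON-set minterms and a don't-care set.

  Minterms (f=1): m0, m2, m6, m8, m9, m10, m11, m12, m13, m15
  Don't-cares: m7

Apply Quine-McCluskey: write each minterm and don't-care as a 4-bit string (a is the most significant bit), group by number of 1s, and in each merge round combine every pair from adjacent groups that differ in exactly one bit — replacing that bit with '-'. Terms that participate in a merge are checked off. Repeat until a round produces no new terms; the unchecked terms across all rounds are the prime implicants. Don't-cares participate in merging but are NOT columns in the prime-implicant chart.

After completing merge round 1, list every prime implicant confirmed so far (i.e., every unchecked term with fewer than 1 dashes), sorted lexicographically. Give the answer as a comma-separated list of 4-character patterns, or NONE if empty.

NONE

Round 0: 0000✓ 0010✓ 0110✓ 0111✓ 1000✓ 1001✓ 1010✓ 1011✓ 1100✓ 1101✓ 1111✓
Round 1: -000✓ -010✓ -111 0-10 00-0✓ 011- 1-00✓ 1-01✓ 1-11✓ 10-0✓ 10-1✓ 100-✓ 101-✓ 11-1✓ 110-✓
Round 2: -0-0 1--1 1-0- 10--
PIs = {-0-0, -111, 0-10, 011-, 1--1, 1-0-, 10--}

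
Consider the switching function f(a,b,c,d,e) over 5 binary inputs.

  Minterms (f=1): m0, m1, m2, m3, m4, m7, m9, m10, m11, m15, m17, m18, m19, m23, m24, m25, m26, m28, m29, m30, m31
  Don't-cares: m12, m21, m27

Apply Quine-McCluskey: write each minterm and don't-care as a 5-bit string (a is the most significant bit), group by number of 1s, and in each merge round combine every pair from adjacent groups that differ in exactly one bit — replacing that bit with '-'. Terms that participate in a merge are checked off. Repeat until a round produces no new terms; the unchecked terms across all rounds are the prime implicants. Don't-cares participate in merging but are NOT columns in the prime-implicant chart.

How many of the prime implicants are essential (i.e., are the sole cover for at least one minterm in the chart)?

size-2^0 implicants → 00000(✓)  00001(✓)  00010(✓)  00011(✓)  00100(✓)  00111(✓)  01001(✓)  01010(✓)  01011(✓)  01100(✓)  01111(✓)  10001(✓)  10010(✓)  10011(✓)  10101(✓)  10111(✓)  11000(✓)  11001(✓)  11010(✓)  11011(✓)  11100(✓)  11101(✓)  11110(✓)  11111(✓)
size-2^1 implicants → -0001(✓)  -0010(✓)  -0011(✓)  -0111(✓)  -1001(✓)  -1010(✓)  -1011(✓)  -1100  -1111(✓)  0-001(✓)  0-010(✓)  0-011(✓)  0-100  0-111(✓)  00-00  00-11(✓)  000-0(✓)  000-1(✓)  0000-(✓)  0001-(✓)  01-11(✓)  010-1(✓)  0101-(✓)  1-001(✓)  1-010(✓)  1-011(✓)  1-101(✓)  1-111(✓)  10-01(✓)  10-11(✓)  100-1(✓)  1001-(✓)  101-1(✓)  11-00(✓)  11-01(✓)  11-10(✓)  11-11(✓)  110-0(✓)  110-1(✓)  1100-(✓)  1101-(✓)  111-0(✓)  111-1(✓)  1110-(✓)  1111-(✓)
size-2^2 implicants → --001(✓)  --010(✓)  --011(✓)  --111(✓)  -0-11(✓)  -00-1(✓)  -001-(✓)  -1-11(✓)  -10-1(✓)  -101-(✓)  0--11(✓)  0-0-1(✓)  0-01-(✓)  000--  1--01(✓)  1--11(✓)  1-0-1(✓)  1-01-(✓)  1-1-1(✓)  10--1(✓)  11--0(✓)  11--1(✓)  11-0-(✓)  11-1-(✓)  110--(✓)  111--(✓)
size-2^3 implicants → ---11  --0-1  --01-  1---1  11---
Unchecked terms (primes): ---11, --0-1, --01-, -1100, 0-100, 00-00, 000--, 1---1, 11---
Minterm coverage:
  m0 ⊆ 00-00,000--
  m1 ⊆ --0-1,000--
  m2 ⊆ --01-,000--
  m3 ⊆ ---11,--0-1,--01-,000--
  m4 ⊆ 0-100,00-00
  m7 ⊆ ---11 [E]
  m9 ⊆ --0-1 [E]
  m10 ⊆ --01- [E]
  m11 ⊆ ---11,--0-1,--01-
  m15 ⊆ ---11 [E]
  m17 ⊆ --0-1,1---1
  m18 ⊆ --01- [E]
  m19 ⊆ ---11,--0-1,--01-,1---1
  m23 ⊆ ---11,1---1
  m24 ⊆ 11--- [E]
  m25 ⊆ --0-1,1---1,11---
  m26 ⊆ --01-,11---
  m28 ⊆ -1100,11---
  m29 ⊆ 1---1,11---
  m30 ⊆ 11--- [E]
  m31 ⊆ ---11,1---1,11---
E = {---11, --0-1, --01-, 11---}

4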